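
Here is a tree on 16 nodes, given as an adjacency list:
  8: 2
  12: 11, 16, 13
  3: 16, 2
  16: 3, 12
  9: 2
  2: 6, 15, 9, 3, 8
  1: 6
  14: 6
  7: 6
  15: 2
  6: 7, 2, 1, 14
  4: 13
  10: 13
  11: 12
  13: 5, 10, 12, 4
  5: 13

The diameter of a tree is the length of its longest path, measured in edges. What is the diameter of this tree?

7

Starting from 14, a farthest node is 4 at distance 7.
One longest path: 14 - 6 - 2 - 3 - 16 - 12 - 13 - 4.
So the diameter is 7.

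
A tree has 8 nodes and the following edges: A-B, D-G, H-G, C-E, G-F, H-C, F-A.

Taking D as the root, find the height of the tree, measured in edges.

4

The longest root-to-leaf path is D → G → H → C → E (4 edges).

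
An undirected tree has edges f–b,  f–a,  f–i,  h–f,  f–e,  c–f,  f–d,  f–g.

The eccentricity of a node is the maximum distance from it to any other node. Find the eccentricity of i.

The node farthest from i is a (c, b, e, h, d, g also at distance 2), via i–f–a — 2 edges.

2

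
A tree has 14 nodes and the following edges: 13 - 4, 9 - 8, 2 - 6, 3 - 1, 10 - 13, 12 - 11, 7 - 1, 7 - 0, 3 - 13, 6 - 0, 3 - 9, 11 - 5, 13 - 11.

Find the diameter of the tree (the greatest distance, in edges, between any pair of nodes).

BFS from 2 reaches 12 last, at distance 8; BFS from 12 confirms no node is farther.
Path: 2–6–0–7–1–3–13–11–12.

8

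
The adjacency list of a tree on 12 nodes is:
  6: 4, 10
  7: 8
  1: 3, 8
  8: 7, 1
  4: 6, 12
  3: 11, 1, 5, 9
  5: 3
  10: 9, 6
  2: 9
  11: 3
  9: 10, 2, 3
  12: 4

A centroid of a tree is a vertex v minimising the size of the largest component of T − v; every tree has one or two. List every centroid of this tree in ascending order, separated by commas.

3, 9

If 3 is removed the pieces have sizes 6, 3, 1, 1, all ≤ ⌊12/2⌋ = 6.
9 is adjacent to 3 and is also a centroid (the largest component after removing it is likewise 6).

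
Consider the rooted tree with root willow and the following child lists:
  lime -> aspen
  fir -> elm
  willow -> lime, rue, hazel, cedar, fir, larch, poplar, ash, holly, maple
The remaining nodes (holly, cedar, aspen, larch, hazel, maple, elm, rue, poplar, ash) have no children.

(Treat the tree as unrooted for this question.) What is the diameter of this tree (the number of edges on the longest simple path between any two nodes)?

BFS from elm reaches aspen last, at distance 4; BFS from aspen confirms no node is farther.
Path: elm - fir - willow - lime - aspen.

4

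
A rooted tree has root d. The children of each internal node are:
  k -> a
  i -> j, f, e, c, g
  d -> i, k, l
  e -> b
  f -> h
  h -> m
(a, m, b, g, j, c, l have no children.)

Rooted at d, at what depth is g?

Path from d to g: d – i – g, which has 2 edges.

2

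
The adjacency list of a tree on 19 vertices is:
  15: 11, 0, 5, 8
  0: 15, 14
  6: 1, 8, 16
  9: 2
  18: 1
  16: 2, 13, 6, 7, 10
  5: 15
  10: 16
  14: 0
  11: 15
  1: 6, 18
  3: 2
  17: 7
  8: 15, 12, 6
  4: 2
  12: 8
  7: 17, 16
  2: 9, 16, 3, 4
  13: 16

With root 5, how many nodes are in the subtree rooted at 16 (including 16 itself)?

16's subtree: {16, 7, 13, 2, 10, 17, 3, 4, 9}, size 9.

9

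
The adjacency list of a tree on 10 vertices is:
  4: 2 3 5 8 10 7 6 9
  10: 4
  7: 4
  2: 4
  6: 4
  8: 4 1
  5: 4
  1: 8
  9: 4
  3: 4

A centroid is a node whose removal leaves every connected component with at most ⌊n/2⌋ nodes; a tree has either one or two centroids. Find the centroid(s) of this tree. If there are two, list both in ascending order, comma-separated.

Delete 4: the remaining components have sizes 2, 1, 1, 1, 1, 1, 1, 1. Max 2 ≤ 5, so 4 is a centroid.
No neighbour of 4 does as well, so 4 is the unique centroid.

4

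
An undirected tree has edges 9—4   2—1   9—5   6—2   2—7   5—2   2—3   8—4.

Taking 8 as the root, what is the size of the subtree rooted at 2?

5

The subtree rooted at 2 contains: 2, 6, 3, 7, 1 — 5 nodes.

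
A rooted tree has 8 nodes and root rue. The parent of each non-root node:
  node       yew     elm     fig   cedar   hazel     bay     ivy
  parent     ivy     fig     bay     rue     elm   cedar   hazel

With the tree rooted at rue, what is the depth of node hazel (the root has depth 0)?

5

Path from rue to hazel: rue – cedar – bay – fig – elm – hazel, which has 5 edges.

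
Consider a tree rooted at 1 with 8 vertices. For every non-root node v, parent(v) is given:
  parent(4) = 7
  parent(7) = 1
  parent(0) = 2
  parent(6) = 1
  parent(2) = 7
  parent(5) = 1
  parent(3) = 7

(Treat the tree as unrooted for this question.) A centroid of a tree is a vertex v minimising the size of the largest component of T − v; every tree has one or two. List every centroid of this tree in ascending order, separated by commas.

7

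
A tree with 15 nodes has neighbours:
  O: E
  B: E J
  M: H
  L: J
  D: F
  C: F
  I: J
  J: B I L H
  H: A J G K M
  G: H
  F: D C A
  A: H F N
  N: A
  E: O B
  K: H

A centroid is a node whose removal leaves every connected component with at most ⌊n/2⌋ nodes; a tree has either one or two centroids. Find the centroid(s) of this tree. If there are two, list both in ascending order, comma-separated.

If H is removed the pieces have sizes 6, 5, 1, 1, 1, all ≤ ⌊15/2⌋ = 7.
No neighbour of H does as well, so H is the unique centroid.

H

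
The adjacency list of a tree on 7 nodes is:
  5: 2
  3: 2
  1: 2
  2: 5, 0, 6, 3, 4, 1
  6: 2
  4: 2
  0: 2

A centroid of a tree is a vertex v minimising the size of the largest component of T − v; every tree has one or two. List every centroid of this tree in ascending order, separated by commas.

2

Removing 2 splits the tree into components of sizes 1, 1, 1, 1, 1, 1; the largest is 1 ≤ ⌊7/2⌋ = 3.
Every other node leaves some component of size > 3, so the centroid is unique.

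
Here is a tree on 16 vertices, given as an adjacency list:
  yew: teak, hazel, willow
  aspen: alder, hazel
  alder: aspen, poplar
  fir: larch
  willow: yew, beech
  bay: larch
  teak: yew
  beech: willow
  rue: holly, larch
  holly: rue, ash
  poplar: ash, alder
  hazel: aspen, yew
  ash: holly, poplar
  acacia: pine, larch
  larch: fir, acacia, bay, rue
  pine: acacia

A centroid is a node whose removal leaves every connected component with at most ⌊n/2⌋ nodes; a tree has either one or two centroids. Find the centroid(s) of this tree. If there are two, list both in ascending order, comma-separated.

ash, poplar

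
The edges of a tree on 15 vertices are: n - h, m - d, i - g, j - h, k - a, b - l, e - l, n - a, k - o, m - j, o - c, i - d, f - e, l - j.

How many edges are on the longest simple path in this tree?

10

BFS from g reaches c last, at distance 10; BFS from c confirms no node is farther.
Path: g - i - d - m - j - h - n - a - k - o - c.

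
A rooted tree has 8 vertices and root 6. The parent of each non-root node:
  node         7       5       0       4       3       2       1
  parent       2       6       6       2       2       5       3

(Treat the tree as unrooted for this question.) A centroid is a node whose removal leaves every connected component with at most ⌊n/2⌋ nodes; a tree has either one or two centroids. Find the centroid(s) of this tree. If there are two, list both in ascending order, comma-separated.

Delete 2: the remaining components have sizes 3, 2, 1, 1. Max 3 ≤ 4, so 2 is a centroid.
Every other node leaves some component of size > 4, so the centroid is unique.

2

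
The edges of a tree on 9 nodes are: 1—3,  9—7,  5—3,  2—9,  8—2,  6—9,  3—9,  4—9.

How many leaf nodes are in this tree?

6

Degree-1 nodes: 1, 4, 5, 6, 7, 8 — 6 of them.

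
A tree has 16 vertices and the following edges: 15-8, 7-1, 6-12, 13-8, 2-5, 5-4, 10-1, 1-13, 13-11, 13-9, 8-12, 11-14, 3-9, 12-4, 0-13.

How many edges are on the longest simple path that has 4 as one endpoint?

5

The node farthest from 4 is 10 (14, 7, 3 also at distance 5), via 4–12–8–13–1–10 — 5 edges.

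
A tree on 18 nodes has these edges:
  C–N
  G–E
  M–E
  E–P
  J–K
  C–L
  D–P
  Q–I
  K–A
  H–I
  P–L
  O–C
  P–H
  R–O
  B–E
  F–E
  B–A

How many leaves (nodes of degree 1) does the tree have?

8

Exactly 8 nodes have a single neighbour: D, F, G, J, M, N, Q, R.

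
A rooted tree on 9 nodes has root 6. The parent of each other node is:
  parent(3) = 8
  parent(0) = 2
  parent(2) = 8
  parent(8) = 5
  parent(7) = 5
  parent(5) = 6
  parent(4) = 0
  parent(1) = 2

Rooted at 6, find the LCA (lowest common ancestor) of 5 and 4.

Path 5→root: 5 6; path 4→root: 4 0 2 8 5 6.
First common node: 5.

5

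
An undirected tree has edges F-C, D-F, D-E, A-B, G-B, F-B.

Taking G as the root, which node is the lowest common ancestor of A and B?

Ancestors of A (toward the root): A, B, G.
Ancestors of B: B, G.
The deepest node appearing in both lists is B.

B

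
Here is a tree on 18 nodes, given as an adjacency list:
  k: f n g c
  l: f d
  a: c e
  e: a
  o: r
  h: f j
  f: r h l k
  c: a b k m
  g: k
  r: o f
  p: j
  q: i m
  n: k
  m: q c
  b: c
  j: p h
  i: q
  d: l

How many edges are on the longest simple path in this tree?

8

A longest path is i–q–m–c–k–f–h–j–p, with 8 edges.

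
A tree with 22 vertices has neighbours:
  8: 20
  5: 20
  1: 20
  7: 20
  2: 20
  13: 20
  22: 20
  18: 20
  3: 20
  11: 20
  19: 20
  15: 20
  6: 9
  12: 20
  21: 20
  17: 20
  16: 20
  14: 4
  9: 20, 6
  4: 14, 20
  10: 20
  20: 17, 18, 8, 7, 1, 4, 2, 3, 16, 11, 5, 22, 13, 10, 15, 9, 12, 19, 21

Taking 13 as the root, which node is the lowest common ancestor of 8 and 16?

8's ancestor chain is 8, 20, 13 and 16's is 16, 20, 13; they first meet at 20.

20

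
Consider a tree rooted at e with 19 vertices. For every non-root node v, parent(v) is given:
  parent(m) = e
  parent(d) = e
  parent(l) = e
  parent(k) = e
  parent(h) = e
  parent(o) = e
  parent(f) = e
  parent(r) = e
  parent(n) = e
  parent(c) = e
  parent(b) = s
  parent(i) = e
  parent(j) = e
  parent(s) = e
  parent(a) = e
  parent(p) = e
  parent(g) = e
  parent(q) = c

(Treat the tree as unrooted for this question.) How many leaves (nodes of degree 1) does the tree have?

16

The leaves are a, b, d, f, g, h, i, j, k, l, m, n, o, p, q, r.
That is 16 leaves.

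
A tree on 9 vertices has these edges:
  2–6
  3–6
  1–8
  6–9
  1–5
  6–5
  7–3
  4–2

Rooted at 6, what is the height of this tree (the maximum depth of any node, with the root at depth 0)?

3

The longest root-to-leaf path is 6 – 5 – 1 – 8 (3 edges).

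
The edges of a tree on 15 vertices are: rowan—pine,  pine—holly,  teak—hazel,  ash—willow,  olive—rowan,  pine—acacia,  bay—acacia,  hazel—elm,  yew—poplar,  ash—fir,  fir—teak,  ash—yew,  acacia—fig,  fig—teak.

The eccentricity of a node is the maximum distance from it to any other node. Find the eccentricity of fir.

A farthest node from fir is olive.
The path fir-teak-fig-acacia-pine-rowan-olive has 6 edges.

6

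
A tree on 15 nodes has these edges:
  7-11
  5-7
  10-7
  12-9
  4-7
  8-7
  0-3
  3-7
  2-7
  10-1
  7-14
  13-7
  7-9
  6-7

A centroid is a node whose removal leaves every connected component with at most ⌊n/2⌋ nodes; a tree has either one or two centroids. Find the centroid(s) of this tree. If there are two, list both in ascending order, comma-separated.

Removing 7 splits the tree into components of sizes 2, 2, 2, 1, 1, 1, 1, 1, 1, 1, 1; the largest is 2 ≤ ⌊15/2⌋ = 7.
No neighbour of 7 does as well, so 7 is the unique centroid.

7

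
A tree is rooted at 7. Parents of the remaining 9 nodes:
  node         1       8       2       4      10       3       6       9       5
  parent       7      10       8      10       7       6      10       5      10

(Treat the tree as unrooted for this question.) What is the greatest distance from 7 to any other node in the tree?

3

Distances from 7 peak at 3, attained at 9 (3, 2 also at distance 3).
7–10–5–9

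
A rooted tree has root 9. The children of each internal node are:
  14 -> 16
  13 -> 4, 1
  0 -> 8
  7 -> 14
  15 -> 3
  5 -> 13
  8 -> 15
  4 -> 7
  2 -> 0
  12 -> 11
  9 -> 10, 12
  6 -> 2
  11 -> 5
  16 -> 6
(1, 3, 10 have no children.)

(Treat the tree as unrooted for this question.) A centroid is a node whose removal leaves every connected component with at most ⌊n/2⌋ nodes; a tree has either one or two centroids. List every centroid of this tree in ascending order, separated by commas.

7

Removing 7 splits the tree into components of sizes 8, 8; the largest is 8 ≤ ⌊17/2⌋ = 8.
Every other node leaves some component of size > 8, so the centroid is unique.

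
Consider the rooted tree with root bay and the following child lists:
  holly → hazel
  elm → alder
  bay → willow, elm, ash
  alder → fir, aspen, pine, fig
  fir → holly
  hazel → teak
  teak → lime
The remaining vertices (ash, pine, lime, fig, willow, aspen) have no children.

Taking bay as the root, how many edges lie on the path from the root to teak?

bay – elm – alder – fir – holly – hazel – teak — 6 edges.

6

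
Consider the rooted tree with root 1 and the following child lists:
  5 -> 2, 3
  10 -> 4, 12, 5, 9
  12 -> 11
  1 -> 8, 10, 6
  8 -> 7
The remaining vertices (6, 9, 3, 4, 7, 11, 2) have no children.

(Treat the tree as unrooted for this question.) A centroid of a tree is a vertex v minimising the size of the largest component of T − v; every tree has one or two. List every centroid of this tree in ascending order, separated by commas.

Delete 10: the remaining components have sizes 4, 3, 2, 1, 1. Max 4 ≤ 6, so 10 is a centroid.
Every other node leaves some component of size > 6, so the centroid is unique.

10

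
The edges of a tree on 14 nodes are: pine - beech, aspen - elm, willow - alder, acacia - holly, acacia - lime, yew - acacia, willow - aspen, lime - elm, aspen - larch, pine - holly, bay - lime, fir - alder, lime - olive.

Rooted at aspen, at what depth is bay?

3

aspen – elm – lime – bay — 3 edges.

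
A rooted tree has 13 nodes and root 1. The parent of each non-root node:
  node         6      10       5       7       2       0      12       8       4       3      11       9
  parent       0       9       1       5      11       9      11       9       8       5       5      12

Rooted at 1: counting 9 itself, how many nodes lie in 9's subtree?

The subtree rooted at 9 contains: 9, 8, 0, 10, 4, 6 — 6 nodes.

6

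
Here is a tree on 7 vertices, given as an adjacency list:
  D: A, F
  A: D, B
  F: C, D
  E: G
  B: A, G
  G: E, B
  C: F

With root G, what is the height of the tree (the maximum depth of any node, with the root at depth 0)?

5

The longest root-to-leaf path is G-B-A-D-F-C (5 edges).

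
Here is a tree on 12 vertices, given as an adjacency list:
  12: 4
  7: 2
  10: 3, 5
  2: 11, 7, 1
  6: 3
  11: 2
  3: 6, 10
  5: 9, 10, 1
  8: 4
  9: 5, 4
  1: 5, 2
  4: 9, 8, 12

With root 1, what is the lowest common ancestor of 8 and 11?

8's ancestor chain is 8, 4, 9, 5, 1 and 11's is 11, 2, 1; they first meet at 1.

1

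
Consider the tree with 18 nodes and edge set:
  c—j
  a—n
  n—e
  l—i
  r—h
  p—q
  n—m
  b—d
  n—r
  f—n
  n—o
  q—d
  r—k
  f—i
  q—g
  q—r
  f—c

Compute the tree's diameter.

7

A longest path is b–d–q–r–n–f–c–j, with 7 edges.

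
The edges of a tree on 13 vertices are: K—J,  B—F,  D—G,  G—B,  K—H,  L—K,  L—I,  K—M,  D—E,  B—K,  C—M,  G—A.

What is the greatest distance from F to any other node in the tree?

A farthest node from F is I (C, E also at distance 4).
The path F – B – K – L – I has 4 edges.

4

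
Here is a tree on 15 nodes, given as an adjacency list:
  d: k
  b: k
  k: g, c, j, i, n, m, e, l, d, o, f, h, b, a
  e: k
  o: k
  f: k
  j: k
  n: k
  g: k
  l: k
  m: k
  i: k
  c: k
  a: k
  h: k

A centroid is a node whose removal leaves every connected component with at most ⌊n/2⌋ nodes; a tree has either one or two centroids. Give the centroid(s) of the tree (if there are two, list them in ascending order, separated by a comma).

If k is removed the pieces have sizes 1, 1, 1, 1, 1, 1, 1, 1, 1, 1, 1, 1, 1, 1, all ≤ ⌊15/2⌋ = 7.
No neighbour of k does as well, so k is the unique centroid.

k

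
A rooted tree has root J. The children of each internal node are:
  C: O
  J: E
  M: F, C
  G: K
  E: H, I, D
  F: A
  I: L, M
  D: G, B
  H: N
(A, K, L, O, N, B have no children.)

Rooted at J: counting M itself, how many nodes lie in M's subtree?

M's subtree: {M, C, F, O, A}, size 5.

5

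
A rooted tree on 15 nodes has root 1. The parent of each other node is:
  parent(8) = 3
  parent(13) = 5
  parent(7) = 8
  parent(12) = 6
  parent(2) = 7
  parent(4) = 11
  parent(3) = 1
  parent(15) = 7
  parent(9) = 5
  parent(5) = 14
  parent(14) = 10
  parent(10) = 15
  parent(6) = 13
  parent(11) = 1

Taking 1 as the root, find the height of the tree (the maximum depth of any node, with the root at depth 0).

The longest root-to-leaf path is 1 – 3 – 8 – 7 – 15 – 10 – 14 – 5 – 13 – 6 – 12 (10 edges).

10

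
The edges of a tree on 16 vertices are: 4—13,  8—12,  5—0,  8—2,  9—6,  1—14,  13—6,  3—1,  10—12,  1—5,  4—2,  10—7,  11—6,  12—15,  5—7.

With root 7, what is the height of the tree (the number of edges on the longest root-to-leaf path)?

8

A deepest node is 9, reached by 7 → 10 → 12 → 8 → 2 → 4 → 13 → 6 → 9.
That path has 8 edges, so the height is 8.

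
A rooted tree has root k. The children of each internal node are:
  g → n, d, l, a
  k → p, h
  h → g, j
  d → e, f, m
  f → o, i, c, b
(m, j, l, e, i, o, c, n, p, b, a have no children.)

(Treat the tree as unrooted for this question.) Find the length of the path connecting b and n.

The path is b – f – d – g – n, which has 4 edges.

4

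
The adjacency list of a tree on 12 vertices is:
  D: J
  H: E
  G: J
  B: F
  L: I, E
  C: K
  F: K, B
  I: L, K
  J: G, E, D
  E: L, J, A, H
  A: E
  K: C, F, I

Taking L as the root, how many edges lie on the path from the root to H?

2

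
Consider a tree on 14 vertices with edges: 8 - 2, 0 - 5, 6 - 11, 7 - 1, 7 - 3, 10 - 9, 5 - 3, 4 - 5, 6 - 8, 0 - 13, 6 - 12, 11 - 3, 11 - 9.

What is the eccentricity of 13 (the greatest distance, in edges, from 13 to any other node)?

The node farthest from 13 is 2, via 13 – 0 – 5 – 3 – 11 – 6 – 8 – 2 — 7 edges.

7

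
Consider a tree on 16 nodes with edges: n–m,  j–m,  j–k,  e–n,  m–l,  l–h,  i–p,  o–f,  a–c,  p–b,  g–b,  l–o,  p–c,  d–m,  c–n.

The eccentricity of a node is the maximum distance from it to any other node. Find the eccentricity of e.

5

Distances from e peak at 5, attained at f (g also at distance 5).
e-n-m-l-o-f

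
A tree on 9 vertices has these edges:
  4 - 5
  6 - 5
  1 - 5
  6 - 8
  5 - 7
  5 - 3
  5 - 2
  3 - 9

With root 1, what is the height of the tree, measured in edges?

3

The longest root-to-leaf path is 1 – 5 – 3 – 9 (3 edges).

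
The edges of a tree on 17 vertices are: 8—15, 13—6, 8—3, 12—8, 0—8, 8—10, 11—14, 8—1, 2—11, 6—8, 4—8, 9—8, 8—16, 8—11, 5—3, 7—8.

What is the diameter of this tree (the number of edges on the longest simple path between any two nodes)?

BFS from 5 reaches 14 last, at distance 4; BFS from 14 confirms no node is farther.
Path: 5-3-8-11-14.

4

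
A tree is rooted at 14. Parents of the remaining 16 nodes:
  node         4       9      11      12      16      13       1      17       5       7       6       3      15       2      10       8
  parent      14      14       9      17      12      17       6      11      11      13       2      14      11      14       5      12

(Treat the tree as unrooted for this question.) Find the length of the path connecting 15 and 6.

15 - 11 - 9 - 14 - 2 - 6: 5 edges.

5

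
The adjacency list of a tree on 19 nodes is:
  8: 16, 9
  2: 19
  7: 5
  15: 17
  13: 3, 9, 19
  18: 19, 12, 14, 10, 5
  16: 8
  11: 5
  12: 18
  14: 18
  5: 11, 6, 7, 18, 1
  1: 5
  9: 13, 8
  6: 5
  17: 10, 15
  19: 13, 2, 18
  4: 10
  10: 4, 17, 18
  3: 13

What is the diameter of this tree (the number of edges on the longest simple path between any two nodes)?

8

BFS from 15 reaches 16 last, at distance 8; BFS from 16 confirms no node is farther.
Path: 15–17–10–18–19–13–9–8–16.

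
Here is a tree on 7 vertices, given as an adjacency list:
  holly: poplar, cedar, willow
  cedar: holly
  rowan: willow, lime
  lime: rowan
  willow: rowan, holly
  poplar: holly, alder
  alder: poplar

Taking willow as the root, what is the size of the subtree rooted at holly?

Descendants of holly (including itself): holly, poplar, cedar, alder. That's 4.

4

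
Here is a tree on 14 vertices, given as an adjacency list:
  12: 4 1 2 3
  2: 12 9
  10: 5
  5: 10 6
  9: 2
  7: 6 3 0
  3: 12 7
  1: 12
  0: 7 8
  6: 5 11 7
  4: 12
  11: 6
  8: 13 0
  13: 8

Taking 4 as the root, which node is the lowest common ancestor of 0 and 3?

Path 0→root: 0 7 3 12 4; path 3→root: 3 12 4.
First common node: 3.

3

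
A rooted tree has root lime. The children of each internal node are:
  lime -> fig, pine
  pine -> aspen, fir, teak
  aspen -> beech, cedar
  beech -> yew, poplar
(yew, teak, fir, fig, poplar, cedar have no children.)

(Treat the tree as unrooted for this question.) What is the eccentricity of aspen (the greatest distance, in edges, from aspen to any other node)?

3

Distances from aspen peak at 3, attained at fig.
aspen-pine-lime-fig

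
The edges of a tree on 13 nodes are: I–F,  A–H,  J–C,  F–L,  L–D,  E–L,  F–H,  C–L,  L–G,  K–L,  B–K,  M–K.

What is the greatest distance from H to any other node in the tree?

The node farthest from H is M (J, B also at distance 4), via H–F–L–K–M — 4 edges.

4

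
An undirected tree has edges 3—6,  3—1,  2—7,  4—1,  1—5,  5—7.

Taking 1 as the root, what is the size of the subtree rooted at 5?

3

The subtree rooted at 5 contains: 5, 7, 2 — 3 nodes.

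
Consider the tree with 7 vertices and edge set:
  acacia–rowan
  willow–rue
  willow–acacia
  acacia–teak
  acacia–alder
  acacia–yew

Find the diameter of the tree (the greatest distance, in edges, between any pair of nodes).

BFS from rue reaches yew last, at distance 3; BFS from yew confirms no node is farther.
Path: rue - willow - acacia - yew.

3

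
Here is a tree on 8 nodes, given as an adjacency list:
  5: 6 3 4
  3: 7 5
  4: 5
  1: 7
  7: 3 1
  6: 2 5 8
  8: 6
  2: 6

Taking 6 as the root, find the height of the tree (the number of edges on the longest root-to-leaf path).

The longest root-to-leaf path is 6 – 5 – 3 – 7 – 1 (4 edges).

4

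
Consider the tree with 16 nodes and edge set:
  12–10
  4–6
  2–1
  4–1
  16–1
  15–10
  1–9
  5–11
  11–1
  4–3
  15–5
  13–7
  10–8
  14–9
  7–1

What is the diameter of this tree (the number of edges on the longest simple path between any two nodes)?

Starting from 3, a farthest node is 12 at distance 7.
One longest path: 3-4-1-11-5-15-10-12.
So the diameter is 7.

7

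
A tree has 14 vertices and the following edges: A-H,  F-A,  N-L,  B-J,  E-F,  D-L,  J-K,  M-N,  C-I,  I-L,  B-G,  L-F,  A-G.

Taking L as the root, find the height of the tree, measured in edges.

The longest root-to-leaf path is L – F – A – G – B – J – K (6 edges).

6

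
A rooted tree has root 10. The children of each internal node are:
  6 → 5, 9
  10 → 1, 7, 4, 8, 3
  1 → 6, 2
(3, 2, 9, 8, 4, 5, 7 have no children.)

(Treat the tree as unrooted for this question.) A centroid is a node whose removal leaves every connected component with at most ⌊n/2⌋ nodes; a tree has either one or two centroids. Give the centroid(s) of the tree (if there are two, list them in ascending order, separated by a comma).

Removing 10 splits the tree into components of sizes 5, 1, 1, 1, 1; the largest is 5 ≤ ⌊10/2⌋ = 5.
1 is adjacent to 10 and is also a centroid (the largest component after removing it is likewise 5).

1, 10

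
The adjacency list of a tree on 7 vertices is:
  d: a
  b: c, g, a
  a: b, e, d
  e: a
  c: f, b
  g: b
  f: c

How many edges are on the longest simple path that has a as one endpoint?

3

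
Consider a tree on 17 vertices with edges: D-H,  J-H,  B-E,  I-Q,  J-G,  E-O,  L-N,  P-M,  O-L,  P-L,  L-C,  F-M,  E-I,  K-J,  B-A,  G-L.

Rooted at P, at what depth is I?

4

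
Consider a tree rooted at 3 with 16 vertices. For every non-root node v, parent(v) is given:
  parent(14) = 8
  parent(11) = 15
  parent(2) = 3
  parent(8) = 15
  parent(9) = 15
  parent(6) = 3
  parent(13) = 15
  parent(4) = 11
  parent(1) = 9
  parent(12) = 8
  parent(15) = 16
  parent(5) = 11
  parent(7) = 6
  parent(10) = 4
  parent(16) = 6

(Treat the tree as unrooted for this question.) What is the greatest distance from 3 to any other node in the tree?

Distances from 3 peak at 6, attained at 10.
3 – 6 – 16 – 15 – 11 – 4 – 10

6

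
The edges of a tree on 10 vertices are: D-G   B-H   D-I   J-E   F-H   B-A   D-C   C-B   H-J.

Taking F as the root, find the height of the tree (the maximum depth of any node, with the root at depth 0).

5

A deepest node is G, reached by F–H–B–C–D–G.
That path has 5 edges, so the height is 5.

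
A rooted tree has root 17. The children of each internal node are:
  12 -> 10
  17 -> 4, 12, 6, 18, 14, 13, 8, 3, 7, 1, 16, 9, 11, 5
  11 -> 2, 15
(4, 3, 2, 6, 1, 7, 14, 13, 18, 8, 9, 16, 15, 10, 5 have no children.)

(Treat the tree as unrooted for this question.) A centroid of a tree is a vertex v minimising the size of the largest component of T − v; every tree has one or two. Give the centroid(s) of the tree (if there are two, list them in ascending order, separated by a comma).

17

Removing 17 splits the tree into components of sizes 3, 2, 1, 1, 1, 1, 1, 1, 1, 1, 1, 1, 1, 1; the largest is 3 ≤ ⌊18/2⌋ = 9.
Every other node leaves some component of size > 9, so the centroid is unique.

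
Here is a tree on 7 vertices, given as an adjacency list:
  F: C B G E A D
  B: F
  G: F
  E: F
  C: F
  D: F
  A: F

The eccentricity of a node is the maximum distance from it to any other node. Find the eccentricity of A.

A farthest node from A is C (B, G, E, D also at distance 2).
The path A–F–C has 2 edges.

2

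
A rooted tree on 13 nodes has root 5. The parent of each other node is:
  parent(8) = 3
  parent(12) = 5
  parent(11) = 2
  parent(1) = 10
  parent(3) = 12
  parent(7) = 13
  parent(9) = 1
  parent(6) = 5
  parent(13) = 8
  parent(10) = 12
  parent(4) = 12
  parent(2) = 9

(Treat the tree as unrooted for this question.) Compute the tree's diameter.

A longest path is 7-13-8-3-12-10-1-9-2-11, with 9 edges.

9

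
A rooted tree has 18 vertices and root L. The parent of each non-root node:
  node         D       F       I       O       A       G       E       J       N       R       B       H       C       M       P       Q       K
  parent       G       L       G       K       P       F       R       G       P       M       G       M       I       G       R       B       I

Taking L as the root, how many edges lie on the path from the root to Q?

Climbing from Q to the root: Q – B – G – F – L. That's 4 steps.

4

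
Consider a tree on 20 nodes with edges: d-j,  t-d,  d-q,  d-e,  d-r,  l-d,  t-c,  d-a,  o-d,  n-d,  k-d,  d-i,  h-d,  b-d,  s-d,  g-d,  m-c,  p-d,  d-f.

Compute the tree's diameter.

Starting from m, a farthest node is f at distance 4.
One longest path: m - c - t - d - f.
So the diameter is 4.

4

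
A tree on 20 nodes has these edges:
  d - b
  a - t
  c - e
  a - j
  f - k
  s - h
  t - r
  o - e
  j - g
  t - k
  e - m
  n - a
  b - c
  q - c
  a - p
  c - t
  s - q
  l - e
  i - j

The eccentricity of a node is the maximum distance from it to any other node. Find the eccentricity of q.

The node farthest from q is i (g also at distance 5), via q–c–t–a–j–i — 5 edges.

5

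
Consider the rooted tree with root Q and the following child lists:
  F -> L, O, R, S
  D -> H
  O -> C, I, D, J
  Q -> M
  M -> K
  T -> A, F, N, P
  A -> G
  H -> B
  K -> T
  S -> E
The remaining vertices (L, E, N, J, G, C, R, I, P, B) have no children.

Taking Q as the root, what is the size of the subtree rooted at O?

7

The subtree rooted at O contains: O, D, C, I, J, H, B — 7 nodes.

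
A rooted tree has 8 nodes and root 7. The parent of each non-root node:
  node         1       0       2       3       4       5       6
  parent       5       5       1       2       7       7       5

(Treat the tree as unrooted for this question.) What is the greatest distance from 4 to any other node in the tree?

5

A farthest node from 4 is 3.
The path 4-7-5-1-2-3 has 5 edges.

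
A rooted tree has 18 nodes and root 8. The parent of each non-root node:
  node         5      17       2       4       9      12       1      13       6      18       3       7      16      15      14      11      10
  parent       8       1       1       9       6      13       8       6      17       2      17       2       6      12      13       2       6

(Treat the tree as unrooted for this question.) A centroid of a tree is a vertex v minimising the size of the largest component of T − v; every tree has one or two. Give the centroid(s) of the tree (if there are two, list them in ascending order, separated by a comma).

Delete 17: the remaining components have sizes 9, 7, 1. Max 9 ≤ 9, so 17 is a centroid.
6 is adjacent to 17 and is also a centroid (the largest component after removing it is likewise 9).

6, 17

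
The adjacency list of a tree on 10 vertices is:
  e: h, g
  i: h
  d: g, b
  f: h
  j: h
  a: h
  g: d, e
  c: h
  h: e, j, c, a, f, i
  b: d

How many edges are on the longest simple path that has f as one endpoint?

The node farthest from f is b, via f–h–e–g–d–b — 5 edges.

5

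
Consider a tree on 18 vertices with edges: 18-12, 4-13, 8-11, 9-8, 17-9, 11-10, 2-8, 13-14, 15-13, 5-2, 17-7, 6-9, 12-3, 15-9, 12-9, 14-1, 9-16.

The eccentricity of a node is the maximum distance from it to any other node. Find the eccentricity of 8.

The node farthest from 8 is 1, via 8 – 9 – 15 – 13 – 14 – 1 — 5 edges.

5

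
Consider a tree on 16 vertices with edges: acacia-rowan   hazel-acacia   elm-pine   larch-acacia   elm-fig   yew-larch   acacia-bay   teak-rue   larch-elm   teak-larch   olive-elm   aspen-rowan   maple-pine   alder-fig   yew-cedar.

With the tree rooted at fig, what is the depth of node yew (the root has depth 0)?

Climbing from yew to the root: yew – larch – elm – fig. That's 3 steps.

3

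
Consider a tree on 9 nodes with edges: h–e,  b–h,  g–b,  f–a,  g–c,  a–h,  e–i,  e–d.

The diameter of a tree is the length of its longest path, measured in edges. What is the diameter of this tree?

5

Starting from c, a farthest node is f at distance 5.
One longest path: c–g–b–h–a–f.
So the diameter is 5.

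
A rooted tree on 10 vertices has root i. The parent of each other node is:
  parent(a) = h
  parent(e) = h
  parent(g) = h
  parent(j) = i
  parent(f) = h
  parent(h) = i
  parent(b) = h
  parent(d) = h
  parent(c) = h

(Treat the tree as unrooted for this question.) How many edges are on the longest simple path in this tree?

Starting from j, a farthest node is b at distance 3.
One longest path: j – i – h – b.
So the diameter is 3.

3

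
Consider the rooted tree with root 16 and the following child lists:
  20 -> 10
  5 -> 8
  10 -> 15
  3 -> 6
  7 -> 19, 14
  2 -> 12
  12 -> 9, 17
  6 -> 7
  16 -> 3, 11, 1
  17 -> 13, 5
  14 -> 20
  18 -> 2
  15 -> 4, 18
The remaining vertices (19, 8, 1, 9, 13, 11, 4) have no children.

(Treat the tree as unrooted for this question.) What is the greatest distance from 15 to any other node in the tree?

The node farthest from 15 is 11 (1 also at distance 8), via 15-10-20-14-7-6-3-16-11 — 8 edges.

8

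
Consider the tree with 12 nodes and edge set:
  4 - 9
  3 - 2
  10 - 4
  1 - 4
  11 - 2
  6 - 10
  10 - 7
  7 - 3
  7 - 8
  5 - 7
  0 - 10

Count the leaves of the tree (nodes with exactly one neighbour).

The leaves are 0, 1, 5, 6, 8, 9, 11.
That is 7 leaves.

7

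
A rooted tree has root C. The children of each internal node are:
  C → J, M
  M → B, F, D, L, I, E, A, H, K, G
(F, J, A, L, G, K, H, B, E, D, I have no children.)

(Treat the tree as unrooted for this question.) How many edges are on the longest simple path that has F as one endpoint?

3

Distances from F peak at 3, attained at J.
F–M–C–J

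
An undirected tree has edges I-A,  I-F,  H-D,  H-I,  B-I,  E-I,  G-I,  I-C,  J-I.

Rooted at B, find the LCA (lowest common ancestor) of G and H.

I

Path G→root: G I B; path H→root: H I B.
First common node: I.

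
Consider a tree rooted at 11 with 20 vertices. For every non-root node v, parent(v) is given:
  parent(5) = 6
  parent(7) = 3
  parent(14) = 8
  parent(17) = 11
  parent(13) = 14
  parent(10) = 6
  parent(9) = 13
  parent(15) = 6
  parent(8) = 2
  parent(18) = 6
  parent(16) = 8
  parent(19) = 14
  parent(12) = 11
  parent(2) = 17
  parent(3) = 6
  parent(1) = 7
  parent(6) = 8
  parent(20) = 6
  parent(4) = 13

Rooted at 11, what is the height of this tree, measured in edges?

The longest root-to-leaf path is 11 – 17 – 2 – 8 – 6 – 3 – 7 – 1 (7 edges).

7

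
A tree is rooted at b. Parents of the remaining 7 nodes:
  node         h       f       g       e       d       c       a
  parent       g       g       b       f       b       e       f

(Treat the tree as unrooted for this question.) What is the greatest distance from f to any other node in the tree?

3

Distances from f peak at 3, attained at d.
f-g-b-d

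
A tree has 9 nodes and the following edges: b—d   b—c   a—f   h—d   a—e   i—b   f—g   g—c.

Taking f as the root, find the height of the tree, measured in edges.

A deepest node is h, reached by f-g-c-b-d-h.
That path has 5 edges, so the height is 5.

5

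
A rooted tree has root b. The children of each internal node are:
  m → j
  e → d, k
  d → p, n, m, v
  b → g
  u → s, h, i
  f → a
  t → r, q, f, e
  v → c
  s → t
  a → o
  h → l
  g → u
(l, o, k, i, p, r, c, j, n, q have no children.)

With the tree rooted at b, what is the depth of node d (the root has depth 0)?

6

Climbing from d to the root: d – e – t – s – u – g – b. That's 6 steps.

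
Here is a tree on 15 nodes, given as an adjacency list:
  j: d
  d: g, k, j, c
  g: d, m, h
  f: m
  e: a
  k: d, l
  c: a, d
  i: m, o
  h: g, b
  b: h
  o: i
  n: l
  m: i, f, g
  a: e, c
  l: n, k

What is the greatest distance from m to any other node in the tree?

A farthest node from m is e (n also at distance 5).
The path m – g – d – c – a – e has 5 edges.

5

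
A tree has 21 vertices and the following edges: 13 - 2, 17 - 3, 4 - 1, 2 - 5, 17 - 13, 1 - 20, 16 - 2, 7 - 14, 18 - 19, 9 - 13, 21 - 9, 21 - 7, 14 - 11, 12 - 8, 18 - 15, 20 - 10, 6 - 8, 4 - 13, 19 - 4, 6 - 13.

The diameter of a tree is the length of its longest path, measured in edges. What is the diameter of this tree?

9

A longest path is 11 - 14 - 7 - 21 - 9 - 13 - 4 - 19 - 18 - 15, with 9 edges.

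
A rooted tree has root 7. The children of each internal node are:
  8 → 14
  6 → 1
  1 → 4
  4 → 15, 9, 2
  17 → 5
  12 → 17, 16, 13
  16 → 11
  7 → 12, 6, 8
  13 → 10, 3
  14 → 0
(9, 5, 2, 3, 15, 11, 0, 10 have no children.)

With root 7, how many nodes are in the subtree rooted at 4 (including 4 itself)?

Descendants of 4 (including itself): 4, 2, 9, 15. That's 4.

4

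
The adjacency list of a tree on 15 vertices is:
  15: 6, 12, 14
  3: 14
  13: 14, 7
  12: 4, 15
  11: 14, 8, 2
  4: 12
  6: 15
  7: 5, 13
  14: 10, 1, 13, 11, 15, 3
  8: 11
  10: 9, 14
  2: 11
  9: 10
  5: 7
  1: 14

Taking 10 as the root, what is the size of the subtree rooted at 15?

4

The subtree rooted at 15 contains: 15, 12, 6, 4 — 4 nodes.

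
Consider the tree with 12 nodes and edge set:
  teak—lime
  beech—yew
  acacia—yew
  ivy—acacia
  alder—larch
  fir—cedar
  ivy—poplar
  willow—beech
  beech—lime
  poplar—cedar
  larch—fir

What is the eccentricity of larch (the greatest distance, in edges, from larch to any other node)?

A farthest node from larch is teak.
The path larch–fir–cedar–poplar–ivy–acacia–yew–beech–lime–teak has 9 edges.

9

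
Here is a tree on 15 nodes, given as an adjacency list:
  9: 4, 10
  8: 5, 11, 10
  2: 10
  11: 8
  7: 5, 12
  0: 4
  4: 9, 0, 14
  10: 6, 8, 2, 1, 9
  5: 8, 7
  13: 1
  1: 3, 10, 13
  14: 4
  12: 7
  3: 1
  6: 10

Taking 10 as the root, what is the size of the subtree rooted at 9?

Descendants of 9 (including itself): 9, 4, 0, 14. That's 4.

4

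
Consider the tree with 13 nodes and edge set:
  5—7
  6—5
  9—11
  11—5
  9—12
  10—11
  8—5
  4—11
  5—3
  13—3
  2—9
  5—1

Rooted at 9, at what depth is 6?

3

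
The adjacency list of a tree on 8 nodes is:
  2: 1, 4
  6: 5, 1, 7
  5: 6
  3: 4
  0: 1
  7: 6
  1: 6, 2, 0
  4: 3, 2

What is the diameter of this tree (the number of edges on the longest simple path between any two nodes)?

5

A longest path is 3–4–2–1–6–7, with 5 edges.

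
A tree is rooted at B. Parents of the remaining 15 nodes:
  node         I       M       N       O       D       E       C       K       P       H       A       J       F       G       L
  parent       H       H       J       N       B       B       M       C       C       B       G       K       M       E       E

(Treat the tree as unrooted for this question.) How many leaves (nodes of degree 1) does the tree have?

7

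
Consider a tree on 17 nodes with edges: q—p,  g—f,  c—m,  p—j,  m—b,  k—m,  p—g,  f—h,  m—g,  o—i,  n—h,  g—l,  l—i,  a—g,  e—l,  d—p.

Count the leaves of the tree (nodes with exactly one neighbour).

Degree-1 nodes: a, b, c, d, e, j, k, n, o, q — 10 of them.

10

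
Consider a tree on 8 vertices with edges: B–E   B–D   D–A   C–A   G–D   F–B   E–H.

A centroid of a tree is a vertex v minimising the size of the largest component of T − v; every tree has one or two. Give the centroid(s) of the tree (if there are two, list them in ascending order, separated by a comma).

B, D

Removing B splits the tree into components of sizes 4, 2, 1; the largest is 4 ≤ ⌊8/2⌋ = 4.
Its neighbour D also leaves a largest component of size 4, so both are centroids.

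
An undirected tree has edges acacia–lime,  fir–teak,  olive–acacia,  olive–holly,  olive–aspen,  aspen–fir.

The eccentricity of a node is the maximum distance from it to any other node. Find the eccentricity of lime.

Distances from lime peak at 5, attained at teak.
lime – acacia – olive – aspen – fir – teak

5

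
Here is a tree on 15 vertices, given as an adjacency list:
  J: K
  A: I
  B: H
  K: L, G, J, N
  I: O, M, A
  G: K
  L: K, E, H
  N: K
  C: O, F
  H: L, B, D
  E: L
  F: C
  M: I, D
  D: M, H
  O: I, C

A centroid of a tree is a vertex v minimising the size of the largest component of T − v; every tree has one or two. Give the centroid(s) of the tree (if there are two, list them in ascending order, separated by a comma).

H

If H is removed the pieces have sizes 7, 6, 1, all ≤ ⌊15/2⌋ = 7.
Every other node leaves some component of size > 7, so the centroid is unique.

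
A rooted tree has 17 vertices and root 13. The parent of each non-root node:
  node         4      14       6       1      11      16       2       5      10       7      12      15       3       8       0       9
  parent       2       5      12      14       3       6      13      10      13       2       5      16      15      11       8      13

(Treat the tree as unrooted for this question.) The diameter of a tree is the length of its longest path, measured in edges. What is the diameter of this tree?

12

BFS from 0 reaches 7 last, at distance 12; BFS from 7 confirms no node is farther.
Path: 0 – 8 – 11 – 3 – 15 – 16 – 6 – 12 – 5 – 10 – 13 – 2 – 7.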